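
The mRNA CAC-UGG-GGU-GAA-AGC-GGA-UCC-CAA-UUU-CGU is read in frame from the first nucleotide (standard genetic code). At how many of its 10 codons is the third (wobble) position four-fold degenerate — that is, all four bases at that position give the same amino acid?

4

Codon 1 CAC (His): third position 2-fold.
Codon 2 UGG (Trp): third position 1-fold.
Codon 3 GGU (Gly): third position 4-fold.
Codon 4 GAA (Glu): third position 2-fold.
Codon 5 AGC (Ser): third position 2-fold.
Codon 6 GGA (Gly): third position 4-fold.
Codon 7 UCC (Ser): third position 4-fold.
Codon 8 CAA (Gln): third position 2-fold.
Codon 9 UUU (Phe): third position 2-fold.
Codon 10 CGU (Arg): third position 4-fold.
Four-fold degenerate third positions: 4.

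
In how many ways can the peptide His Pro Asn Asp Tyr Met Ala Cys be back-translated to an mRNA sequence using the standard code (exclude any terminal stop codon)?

512

His: 2 codons.
Pro: 4 codons.
Asn: 2 codons.
Asp: 2 codons.
Tyr: 2 codons.
Met: 1 codon.
Ala: 4 codons.
Cys: 2 codons.
2 × 4 × 2 × 2 × 2 × 1 × 4 × 2 = 512.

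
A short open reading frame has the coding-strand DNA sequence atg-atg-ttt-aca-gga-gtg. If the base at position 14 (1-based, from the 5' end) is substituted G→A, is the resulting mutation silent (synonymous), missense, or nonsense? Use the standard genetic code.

Position 14 falls in codon 5: GGA → Gly.
After the substitution the codon is GAA → Glu.
Gly ≠ Glu, so this is a missense mutation.

missense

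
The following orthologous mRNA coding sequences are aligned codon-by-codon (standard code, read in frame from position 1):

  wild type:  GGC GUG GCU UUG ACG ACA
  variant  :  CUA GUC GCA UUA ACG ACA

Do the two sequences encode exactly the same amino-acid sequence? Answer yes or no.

no

Codon 1: GGC Gly / CUA Leu — nonsynonymous.
Codon 2: GUG Val / GUC Val — synonymous.
Codon 3: GCU Ala / GCA Ala — synonymous.
Codon 4: UUG Leu / UUA Leu — synonymous.
Codon 5: ACG Thr / ACG Thr — identical.
Codon 6: ACA Thr / ACA Thr — identical.
Nonsynonymous differences: 1 → different protein.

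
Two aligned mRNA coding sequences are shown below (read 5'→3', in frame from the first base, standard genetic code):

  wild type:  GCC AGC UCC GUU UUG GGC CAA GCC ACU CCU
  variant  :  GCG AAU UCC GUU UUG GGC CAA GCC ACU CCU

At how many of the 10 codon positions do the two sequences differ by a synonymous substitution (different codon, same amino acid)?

Codon 1: GCC Ala / GCG Ala — synonymous.
Codon 2: AGC Ser / AAU Asn — nonsynonymous.
Codon 3: UCC Ser / UCC Ser — identical.
Codon 4: GUU Val / GUU Val — identical.
Codon 5: UUG Leu / UUG Leu — identical.
Codon 6: GGC Gly / GGC Gly — identical.
Codon 7: CAA Gln / CAA Gln — identical.
Codon 8: GCC Ala / GCC Ala — identical.
Codon 9: ACU Thr / ACU Thr — identical.
Codon 10: CCU Pro / CCU Pro — identical.
Synonymous differences: 1.

1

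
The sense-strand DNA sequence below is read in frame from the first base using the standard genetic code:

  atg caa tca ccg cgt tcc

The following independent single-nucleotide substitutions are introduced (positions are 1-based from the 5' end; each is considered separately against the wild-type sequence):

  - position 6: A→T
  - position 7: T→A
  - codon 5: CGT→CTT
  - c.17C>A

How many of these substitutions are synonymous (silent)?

Codon 2: CAA (Gln) → CAT (His) — missense.
Codon 3: TCA (Ser) → ACA (Thr) — missense.
Codon 5: CGT (Arg) → CTT (Leu) — missense.
Codon 6: TCC (Ser) → TAC (Tyr) — missense.
Synonymous: 0 of 4.

0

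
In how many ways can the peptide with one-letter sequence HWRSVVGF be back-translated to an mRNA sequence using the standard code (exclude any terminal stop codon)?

His: 2 codons.
Trp: 1 codon.
Arg: 6 codons.
Ser: 6 codons.
Val: 4 codons.
Val: 4 codons.
Gly: 4 codons.
Phe: 2 codons.
2 × 1 × 6 × 6 × 4 × 4 × 4 × 2 = 9216.

9216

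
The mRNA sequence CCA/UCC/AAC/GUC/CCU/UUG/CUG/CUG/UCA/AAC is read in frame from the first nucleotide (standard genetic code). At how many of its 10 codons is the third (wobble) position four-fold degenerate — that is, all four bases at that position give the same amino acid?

Codon 1 CCA (Pro): third position 4-fold.
Codon 2 UCC (Ser): third position 4-fold.
Codon 3 AAC (Asn): third position 2-fold.
Codon 4 GUC (Val): third position 4-fold.
Codon 5 CCU (Pro): third position 4-fold.
Codon 6 UUG (Leu): third position 2-fold.
Codon 7 CUG (Leu): third position 4-fold.
Codon 8 CUG (Leu): third position 4-fold.
Codon 9 UCA (Ser): third position 4-fold.
Codon 10 AAC (Asn): third position 2-fold.
Four-fold degenerate third positions: 7.

7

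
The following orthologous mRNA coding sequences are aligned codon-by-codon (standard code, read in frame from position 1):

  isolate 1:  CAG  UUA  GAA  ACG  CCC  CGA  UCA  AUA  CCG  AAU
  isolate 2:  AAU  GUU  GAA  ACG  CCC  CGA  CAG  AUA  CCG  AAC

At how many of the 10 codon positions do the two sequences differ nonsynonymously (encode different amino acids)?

Codon 1: CAG Gln / AAU Asn — nonsynonymous.
Codon 2: UUA Leu / GUU Val — nonsynonymous.
Codon 3: GAA Glu / GAA Glu — identical.
Codon 4: ACG Thr / ACG Thr — identical.
Codon 5: CCC Pro / CCC Pro — identical.
Codon 6: CGA Arg / CGA Arg — identical.
Codon 7: UCA Ser / CAG Gln — nonsynonymous.
Codon 8: AUA Ile / AUA Ile — identical.
Codon 9: CCG Pro / CCG Pro — identical.
Codon 10: AAU Asn / AAC Asn — synonymous.
Nonsynonymous differences: 3.

3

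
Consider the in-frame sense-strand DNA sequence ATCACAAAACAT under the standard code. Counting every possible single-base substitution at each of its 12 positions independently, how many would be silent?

7

Codon 1 (ATC, Ile): 2 synonymous substitutions.
Codon 2 (ACA, Thr): 3 synonymous substitutions.
Codon 3 (AAA, Lys): 1 synonymous substitution.
Codon 4 (CAT, His): 1 synonymous substitution.
Total: 2 + 3 + 1 + 1 = 7.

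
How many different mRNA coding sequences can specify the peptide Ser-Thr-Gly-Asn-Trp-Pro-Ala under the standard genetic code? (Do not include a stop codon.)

Ser: 6 codons.
Thr: 4 codons.
Gly: 4 codons.
Asn: 2 codons.
Trp: 1 codon.
Pro: 4 codons.
Ala: 4 codons.
6 × 4 × 4 × 2 × 1 × 4 × 4 = 3072.

3072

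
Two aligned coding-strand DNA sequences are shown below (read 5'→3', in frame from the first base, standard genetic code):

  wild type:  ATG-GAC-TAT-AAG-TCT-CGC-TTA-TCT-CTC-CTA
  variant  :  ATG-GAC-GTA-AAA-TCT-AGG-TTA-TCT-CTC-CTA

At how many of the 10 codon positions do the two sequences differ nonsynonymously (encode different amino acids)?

1

Codon 1: ATG Met / ATG Met — identical.
Codon 2: GAC Asp / GAC Asp — identical.
Codon 3: TAT Tyr / GTA Val — nonsynonymous.
Codon 4: AAG Lys / AAA Lys — synonymous.
Codon 5: TCT Ser / TCT Ser — identical.
Codon 6: CGC Arg / AGG Arg — synonymous.
Codon 7: TTA Leu / TTA Leu — identical.
Codon 8: TCT Ser / TCT Ser — identical.
Codon 9: CTC Leu / CTC Leu — identical.
Codon 10: CTA Leu / CTA Leu — identical.
Nonsynonymous differences: 1.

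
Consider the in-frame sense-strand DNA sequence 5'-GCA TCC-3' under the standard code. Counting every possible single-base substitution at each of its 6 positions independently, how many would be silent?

Codon 1 (GCA, Ala): 3 synonymous substitutions.
Codon 2 (TCC, Ser): 3 synonymous substitutions.
Total: 3 + 3 = 6.

6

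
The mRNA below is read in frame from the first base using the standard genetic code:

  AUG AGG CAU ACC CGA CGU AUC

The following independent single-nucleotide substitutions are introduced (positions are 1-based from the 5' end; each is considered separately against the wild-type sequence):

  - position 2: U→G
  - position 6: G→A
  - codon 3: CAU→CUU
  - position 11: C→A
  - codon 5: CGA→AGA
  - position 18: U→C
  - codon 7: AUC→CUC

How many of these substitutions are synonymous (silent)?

Codon 1: AUG (Met) → AGG (Arg) — missense.
Codon 2: AGG (Arg) → AGA (Arg) — synonymous.
Codon 3: CAU (His) → CUU (Leu) — missense.
Codon 4: ACC (Thr) → AAC (Asn) — missense.
Codon 5: CGA (Arg) → AGA (Arg) — synonymous.
Codon 6: CGU (Arg) → CGC (Arg) — synonymous.
Codon 7: AUC (Ile) → CUC (Leu) — missense.
Synonymous: 3 of 7.

3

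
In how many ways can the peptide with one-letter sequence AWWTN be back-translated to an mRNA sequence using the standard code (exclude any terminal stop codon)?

32

Ala: 4 codons.
Trp: 1 codon.
Trp: 1 codon.
Thr: 4 codons.
Asn: 2 codons.
4 × 1 × 1 × 4 × 2 = 32.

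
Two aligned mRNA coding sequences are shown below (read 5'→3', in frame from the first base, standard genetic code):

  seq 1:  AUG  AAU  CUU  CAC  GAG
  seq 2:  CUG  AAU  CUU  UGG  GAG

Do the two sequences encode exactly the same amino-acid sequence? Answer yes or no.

Codon 1: AUG Met / CUG Leu — nonsynonymous.
Codon 2: AAU Asn / AAU Asn — identical.
Codon 3: CUU Leu / CUU Leu — identical.
Codon 4: CAC His / UGG Trp — nonsynonymous.
Codon 5: GAG Glu / GAG Glu — identical.
Nonsynonymous differences: 2 → different protein.

no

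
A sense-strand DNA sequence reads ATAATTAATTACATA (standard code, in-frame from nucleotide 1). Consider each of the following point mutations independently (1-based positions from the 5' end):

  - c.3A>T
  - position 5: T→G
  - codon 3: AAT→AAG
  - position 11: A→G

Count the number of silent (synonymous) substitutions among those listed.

1

Codon 1: ATA (Ile) → ATT (Ile) — synonymous.
Codon 2: ATT (Ile) → AGT (Ser) — missense.
Codon 3: AAT (Asn) → AAG (Lys) — missense.
Codon 4: TAC (Tyr) → TGC (Cys) — missense.
Synonymous: 1 of 4.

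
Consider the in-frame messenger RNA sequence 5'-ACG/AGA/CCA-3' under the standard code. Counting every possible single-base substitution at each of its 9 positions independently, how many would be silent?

8

Codon 1 (ACG, Thr): 3 synonymous substitutions.
Codon 2 (AGA, Arg): 2 synonymous substitutions.
Codon 3 (CCA, Pro): 3 synonymous substitutions.
Total: 3 + 2 + 3 = 8.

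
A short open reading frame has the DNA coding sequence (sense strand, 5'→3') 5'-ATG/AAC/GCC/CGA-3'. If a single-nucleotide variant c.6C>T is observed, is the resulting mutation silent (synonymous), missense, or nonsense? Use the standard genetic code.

silent

Position 6 falls in codon 2: AAC → Asn.
After the substitution the codon is AAT → Asn.
Both encode Asn, so the change is synonymous.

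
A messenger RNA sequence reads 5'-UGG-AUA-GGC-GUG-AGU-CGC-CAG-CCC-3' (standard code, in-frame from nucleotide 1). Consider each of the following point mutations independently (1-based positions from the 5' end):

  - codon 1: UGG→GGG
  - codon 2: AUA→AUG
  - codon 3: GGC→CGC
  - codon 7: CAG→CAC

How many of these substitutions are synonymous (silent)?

Codon 1: UGG (Trp) → GGG (Gly) — missense.
Codon 2: AUA (Ile) → AUG (Met) — missense.
Codon 3: GGC (Gly) → CGC (Arg) — missense.
Codon 7: CAG (Gln) → CAC (His) — missense.
Synonymous: 0 of 4.

0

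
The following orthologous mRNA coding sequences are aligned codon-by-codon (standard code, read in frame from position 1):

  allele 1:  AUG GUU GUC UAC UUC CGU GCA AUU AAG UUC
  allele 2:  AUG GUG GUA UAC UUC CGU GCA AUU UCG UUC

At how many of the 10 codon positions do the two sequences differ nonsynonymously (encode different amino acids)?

1

Codon 1: AUG Met / AUG Met — identical.
Codon 2: GUU Val / GUG Val — synonymous.
Codon 3: GUC Val / GUA Val — synonymous.
Codon 4: UAC Tyr / UAC Tyr — identical.
Codon 5: UUC Phe / UUC Phe — identical.
Codon 6: CGU Arg / CGU Arg — identical.
Codon 7: GCA Ala / GCA Ala — identical.
Codon 8: AUU Ile / AUU Ile — identical.
Codon 9: AAG Lys / UCG Ser — nonsynonymous.
Codon 10: UUC Phe / UUC Phe — identical.
Nonsynonymous differences: 1.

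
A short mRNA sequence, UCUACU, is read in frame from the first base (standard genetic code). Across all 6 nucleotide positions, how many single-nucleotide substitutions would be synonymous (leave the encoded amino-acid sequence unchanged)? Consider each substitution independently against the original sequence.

Codon 1 (UCU, Ser): 3 synonymous substitutions.
Codon 2 (ACU, Thr): 3 synonymous substitutions.
Total: 3 + 3 = 6.

6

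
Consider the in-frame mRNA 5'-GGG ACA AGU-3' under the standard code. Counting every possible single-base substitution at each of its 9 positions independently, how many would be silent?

Codon 1 (GGG, Gly): 3 synonymous substitutions.
Codon 2 (ACA, Thr): 3 synonymous substitutions.
Codon 3 (AGU, Ser): 1 synonymous substitution.
Total: 3 + 3 + 1 = 7.

7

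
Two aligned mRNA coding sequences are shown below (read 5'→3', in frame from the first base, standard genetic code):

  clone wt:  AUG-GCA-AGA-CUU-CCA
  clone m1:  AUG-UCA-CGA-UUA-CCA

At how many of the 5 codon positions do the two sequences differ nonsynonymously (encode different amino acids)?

1

Codon 1: AUG Met / AUG Met — identical.
Codon 2: GCA Ala / UCA Ser — nonsynonymous.
Codon 3: AGA Arg / CGA Arg — synonymous.
Codon 4: CUU Leu / UUA Leu — synonymous.
Codon 5: CCA Pro / CCA Pro — identical.
Nonsynonymous differences: 1.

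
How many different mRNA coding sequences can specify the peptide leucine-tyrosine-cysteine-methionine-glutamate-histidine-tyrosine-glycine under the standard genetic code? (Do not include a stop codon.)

Leu: 6 codons.
Tyr: 2 codons.
Cys: 2 codons.
Met: 1 codon.
Glu: 2 codons.
His: 2 codons.
Tyr: 2 codons.
Gly: 4 codons.
6 × 2 × 2 × 1 × 2 × 2 × 2 × 4 = 768.

768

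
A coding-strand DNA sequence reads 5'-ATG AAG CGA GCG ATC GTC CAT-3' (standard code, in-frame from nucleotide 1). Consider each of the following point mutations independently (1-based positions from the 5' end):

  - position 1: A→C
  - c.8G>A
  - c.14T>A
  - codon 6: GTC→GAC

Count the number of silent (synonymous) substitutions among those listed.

0

Codon 1: ATG (Met) → CTG (Leu) — missense.
Codon 3: CGA (Arg) → CAA (Gln) — missense.
Codon 5: ATC (Ile) → AAC (Asn) — missense.
Codon 6: GTC (Val) → GAC (Asp) — missense.
Synonymous: 0 of 4.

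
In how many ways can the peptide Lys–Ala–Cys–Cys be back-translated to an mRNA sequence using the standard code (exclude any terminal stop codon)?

Lys: 2 codons.
Ala: 4 codons.
Cys: 2 codons.
Cys: 2 codons.
2 × 4 × 2 × 2 = 32.

32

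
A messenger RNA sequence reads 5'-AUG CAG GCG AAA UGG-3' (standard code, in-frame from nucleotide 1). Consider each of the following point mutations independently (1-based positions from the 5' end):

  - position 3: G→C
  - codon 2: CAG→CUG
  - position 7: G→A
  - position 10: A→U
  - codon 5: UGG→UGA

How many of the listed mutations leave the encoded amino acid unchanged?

0

Codon 1: AUG (Met) → AUC (Ile) — missense.
Codon 2: CAG (Gln) → CUG (Leu) — missense.
Codon 3: GCG (Ala) → ACG (Thr) — missense.
Codon 4: AAA (Lys) → UAA (Stop) — nonsense.
Codon 5: UGG (Trp) → UGA (Stop) — nonsense.
Synonymous: 0 of 5.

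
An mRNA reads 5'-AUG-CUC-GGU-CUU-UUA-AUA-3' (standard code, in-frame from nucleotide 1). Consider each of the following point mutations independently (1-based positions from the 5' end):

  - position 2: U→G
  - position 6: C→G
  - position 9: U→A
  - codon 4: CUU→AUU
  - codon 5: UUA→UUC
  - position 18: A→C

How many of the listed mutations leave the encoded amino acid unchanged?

Codon 1: AUG (Met) → AGG (Arg) — missense.
Codon 2: CUC (Leu) → CUG (Leu) — synonymous.
Codon 3: GGU (Gly) → GGA (Gly) — synonymous.
Codon 4: CUU (Leu) → AUU (Ile) — missense.
Codon 5: UUA (Leu) → UUC (Phe) — missense.
Codon 6: AUA (Ile) → AUC (Ile) — synonymous.
Synonymous: 3 of 6.

3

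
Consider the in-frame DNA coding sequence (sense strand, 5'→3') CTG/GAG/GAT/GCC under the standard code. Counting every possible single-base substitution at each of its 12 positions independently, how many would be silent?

9

Codon 1 (CTG, Leu): 4 synonymous substitutions.
Codon 2 (GAG, Glu): 1 synonymous substitution.
Codon 3 (GAT, Asp): 1 synonymous substitution.
Codon 4 (GCC, Ala): 3 synonymous substitutions.
Total: 4 + 1 + 1 + 3 = 9.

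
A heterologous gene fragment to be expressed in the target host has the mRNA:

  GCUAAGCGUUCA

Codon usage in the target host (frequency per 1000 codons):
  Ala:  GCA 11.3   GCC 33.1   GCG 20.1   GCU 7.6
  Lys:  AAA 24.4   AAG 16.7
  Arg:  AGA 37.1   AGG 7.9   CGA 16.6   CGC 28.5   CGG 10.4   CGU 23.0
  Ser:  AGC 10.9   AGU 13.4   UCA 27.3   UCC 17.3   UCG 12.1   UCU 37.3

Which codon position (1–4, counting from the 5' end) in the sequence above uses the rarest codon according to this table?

Codon 1 GCU (Ala): 7.6 per 1000.
Codon 2 AAG (Lys): 16.7 per 1000.
Codon 3 CGU (Arg): 23.0 per 1000.
Codon 4 UCA (Ser): 27.3 per 1000.
Lowest frequency is 7.6 at codon 1.

1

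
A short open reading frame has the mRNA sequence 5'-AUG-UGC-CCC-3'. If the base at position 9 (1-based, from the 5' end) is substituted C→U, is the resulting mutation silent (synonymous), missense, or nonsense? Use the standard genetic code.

Position 9 falls in codon 3: CCC → Pro.
After the substitution the codon is CCU → Pro.
Both encode Pro, so the change is synonymous.

silent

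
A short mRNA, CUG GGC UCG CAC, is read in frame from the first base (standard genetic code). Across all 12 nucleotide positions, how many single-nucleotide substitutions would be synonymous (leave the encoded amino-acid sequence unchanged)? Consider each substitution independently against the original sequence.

Codon 1 (CUG, Leu): 4 synonymous substitutions.
Codon 2 (GGC, Gly): 3 synonymous substitutions.
Codon 3 (UCG, Ser): 3 synonymous substitutions.
Codon 4 (CAC, His): 1 synonymous substitution.
Total: 4 + 3 + 3 + 1 = 11.

11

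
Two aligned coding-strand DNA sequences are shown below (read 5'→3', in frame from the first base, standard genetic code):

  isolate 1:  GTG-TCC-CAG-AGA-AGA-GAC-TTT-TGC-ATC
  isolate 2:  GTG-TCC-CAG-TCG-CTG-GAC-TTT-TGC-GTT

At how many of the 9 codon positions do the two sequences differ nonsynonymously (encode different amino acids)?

Codon 1: GTG Val / GTG Val — identical.
Codon 2: TCC Ser / TCC Ser — identical.
Codon 3: CAG Gln / CAG Gln — identical.
Codon 4: AGA Arg / TCG Ser — nonsynonymous.
Codon 5: AGA Arg / CTG Leu — nonsynonymous.
Codon 6: GAC Asp / GAC Asp — identical.
Codon 7: TTT Phe / TTT Phe — identical.
Codon 8: TGC Cys / TGC Cys — identical.
Codon 9: ATC Ile / GTT Val — nonsynonymous.
Nonsynonymous differences: 3.

3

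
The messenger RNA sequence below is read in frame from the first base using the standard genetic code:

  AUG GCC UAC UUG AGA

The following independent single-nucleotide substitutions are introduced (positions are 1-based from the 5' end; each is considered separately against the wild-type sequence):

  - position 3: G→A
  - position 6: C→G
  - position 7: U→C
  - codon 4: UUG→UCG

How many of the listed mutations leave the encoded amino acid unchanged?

Codon 1: AUG (Met) → AUA (Ile) — missense.
Codon 2: GCC (Ala) → GCG (Ala) — synonymous.
Codon 3: UAC (Tyr) → CAC (His) — missense.
Codon 4: UUG (Leu) → UCG (Ser) — missense.
Synonymous: 1 of 4.

1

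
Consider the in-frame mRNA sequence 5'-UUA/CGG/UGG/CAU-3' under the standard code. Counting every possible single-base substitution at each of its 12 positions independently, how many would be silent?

Codon 1 (UUA, Leu): 2 synonymous substitutions.
Codon 2 (CGG, Arg): 4 synonymous substitutions.
Codon 3 (UGG, Trp): 0 synonymous substitutions.
Codon 4 (CAU, His): 1 synonymous substitution.
Total: 2 + 4 + 0 + 1 = 7.

7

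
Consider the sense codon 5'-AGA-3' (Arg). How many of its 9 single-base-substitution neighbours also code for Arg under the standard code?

2

Position 1: CGA → 1 synonymous.
Position 2: none → 0 synonymous.
Position 3: AGG → 1 synonymous.
Total: 1 + 0 + 1 = 2.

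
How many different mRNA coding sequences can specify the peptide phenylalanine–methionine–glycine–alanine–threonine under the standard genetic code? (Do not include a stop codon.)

Phe: 2 codons.
Met: 1 codon.
Gly: 4 codons.
Ala: 4 codons.
Thr: 4 codons.
2 × 1 × 4 × 4 × 4 = 128.

128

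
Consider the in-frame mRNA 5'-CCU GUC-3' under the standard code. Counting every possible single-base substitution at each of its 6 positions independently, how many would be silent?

6

Codon 1 (CCU, Pro): 3 synonymous substitutions.
Codon 2 (GUC, Val): 3 synonymous substitutions.
Total: 3 + 3 = 6.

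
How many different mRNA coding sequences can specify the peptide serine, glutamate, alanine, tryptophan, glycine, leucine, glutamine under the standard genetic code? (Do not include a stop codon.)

2304

Ser: 6 codons.
Glu: 2 codons.
Ala: 4 codons.
Trp: 1 codon.
Gly: 4 codons.
Leu: 6 codons.
Gln: 2 codons.
6 × 2 × 4 × 1 × 4 × 6 × 2 = 2304.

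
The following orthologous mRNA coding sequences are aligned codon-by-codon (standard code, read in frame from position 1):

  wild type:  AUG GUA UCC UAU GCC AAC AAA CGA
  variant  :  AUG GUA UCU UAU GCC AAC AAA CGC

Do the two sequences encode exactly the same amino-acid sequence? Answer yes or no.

Codon 1: AUG Met / AUG Met — identical.
Codon 2: GUA Val / GUA Val — identical.
Codon 3: UCC Ser / UCU Ser — synonymous.
Codon 4: UAU Tyr / UAU Tyr — identical.
Codon 5: GCC Ala / GCC Ala — identical.
Codon 6: AAC Asn / AAC Asn — identical.
Codon 7: AAA Lys / AAA Lys — identical.
Codon 8: CGA Arg / CGC Arg — synonymous.
Nonsynonymous differences: 0 → same protein.

yes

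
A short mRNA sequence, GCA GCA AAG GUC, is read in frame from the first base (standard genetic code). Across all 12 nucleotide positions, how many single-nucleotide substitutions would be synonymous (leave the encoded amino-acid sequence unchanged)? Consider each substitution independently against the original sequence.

10

Codon 1 (GCA, Ala): 3 synonymous substitutions.
Codon 2 (GCA, Ala): 3 synonymous substitutions.
Codon 3 (AAG, Lys): 1 synonymous substitution.
Codon 4 (GUC, Val): 3 synonymous substitutions.
Total: 3 + 3 + 1 + 3 = 10.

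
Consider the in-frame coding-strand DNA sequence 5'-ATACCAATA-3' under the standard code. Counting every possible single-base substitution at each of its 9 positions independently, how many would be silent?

7

Codon 1 (ATA, Ile): 2 synonymous substitutions.
Codon 2 (CCA, Pro): 3 synonymous substitutions.
Codon 3 (ATA, Ile): 2 synonymous substitutions.
Total: 2 + 3 + 2 = 7.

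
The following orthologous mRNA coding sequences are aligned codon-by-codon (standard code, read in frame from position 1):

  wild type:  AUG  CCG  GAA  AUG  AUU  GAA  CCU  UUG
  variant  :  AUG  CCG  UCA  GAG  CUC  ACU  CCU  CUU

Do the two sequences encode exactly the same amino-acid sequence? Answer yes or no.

no

Codon 1: AUG Met / AUG Met — identical.
Codon 2: CCG Pro / CCG Pro — identical.
Codon 3: GAA Glu / UCA Ser — nonsynonymous.
Codon 4: AUG Met / GAG Glu — nonsynonymous.
Codon 5: AUU Ile / CUC Leu — nonsynonymous.
Codon 6: GAA Glu / ACU Thr — nonsynonymous.
Codon 7: CCU Pro / CCU Pro — identical.
Codon 8: UUG Leu / CUU Leu — synonymous.
Nonsynonymous differences: 4 → different protein.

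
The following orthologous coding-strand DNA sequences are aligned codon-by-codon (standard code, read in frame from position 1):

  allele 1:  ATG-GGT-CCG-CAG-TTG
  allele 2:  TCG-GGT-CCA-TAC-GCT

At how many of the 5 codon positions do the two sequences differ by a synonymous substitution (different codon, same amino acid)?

1

Codon 1: ATG Met / TCG Ser — nonsynonymous.
Codon 2: GGT Gly / GGT Gly — identical.
Codon 3: CCG Pro / CCA Pro — synonymous.
Codon 4: CAG Gln / TAC Tyr — nonsynonymous.
Codon 5: TTG Leu / GCT Ala — nonsynonymous.
Synonymous differences: 1.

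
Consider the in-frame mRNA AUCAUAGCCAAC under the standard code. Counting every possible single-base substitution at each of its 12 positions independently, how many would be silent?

8

Codon 1 (AUC, Ile): 2 synonymous substitutions.
Codon 2 (AUA, Ile): 2 synonymous substitutions.
Codon 3 (GCC, Ala): 3 synonymous substitutions.
Codon 4 (AAC, Asn): 1 synonymous substitution.
Total: 2 + 2 + 3 + 1 = 8.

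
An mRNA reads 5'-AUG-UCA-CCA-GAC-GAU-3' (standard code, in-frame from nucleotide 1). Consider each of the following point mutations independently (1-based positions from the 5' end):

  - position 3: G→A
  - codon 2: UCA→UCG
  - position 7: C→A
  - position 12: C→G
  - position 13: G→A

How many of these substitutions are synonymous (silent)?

1

Codon 1: AUG (Met) → AUA (Ile) — missense.
Codon 2: UCA (Ser) → UCG (Ser) — synonymous.
Codon 3: CCA (Pro) → ACA (Thr) — missense.
Codon 4: GAC (Asp) → GAG (Glu) — missense.
Codon 5: GAU (Asp) → AAU (Asn) — missense.
Synonymous: 1 of 5.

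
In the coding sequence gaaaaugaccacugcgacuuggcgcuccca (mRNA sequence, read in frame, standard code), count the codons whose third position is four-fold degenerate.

3

Codon 1 GAA (Glu): third position 2-fold.
Codon 2 AAU (Asn): third position 2-fold.
Codon 3 GAC (Asp): third position 2-fold.
Codon 4 CAC (His): third position 2-fold.
Codon 5 UGC (Cys): third position 2-fold.
Codon 6 GAC (Asp): third position 2-fold.
Codon 7 UUG (Leu): third position 2-fold.
Codon 8 GCG (Ala): third position 4-fold.
Codon 9 CUC (Leu): third position 4-fold.
Codon 10 CCA (Pro): third position 4-fold.
Four-fold degenerate third positions: 3.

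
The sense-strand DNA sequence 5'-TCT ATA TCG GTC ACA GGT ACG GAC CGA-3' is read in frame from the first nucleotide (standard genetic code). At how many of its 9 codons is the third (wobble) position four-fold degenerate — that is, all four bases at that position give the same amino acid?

Codon 1 TCT (Ser): third position 4-fold.
Codon 2 ATA (Ile): third position 3-fold.
Codon 3 TCG (Ser): third position 4-fold.
Codon 4 GTC (Val): third position 4-fold.
Codon 5 ACA (Thr): third position 4-fold.
Codon 6 GGT (Gly): third position 4-fold.
Codon 7 ACG (Thr): third position 4-fold.
Codon 8 GAC (Asp): third position 2-fold.
Codon 9 CGA (Arg): third position 4-fold.
Four-fold degenerate third positions: 7.

7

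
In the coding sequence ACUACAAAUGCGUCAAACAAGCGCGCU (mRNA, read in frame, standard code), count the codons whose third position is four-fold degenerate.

Codon 1 ACU (Thr): third position 4-fold.
Codon 2 ACA (Thr): third position 4-fold.
Codon 3 AAU (Asn): third position 2-fold.
Codon 4 GCG (Ala): third position 4-fold.
Codon 5 UCA (Ser): third position 4-fold.
Codon 6 AAC (Asn): third position 2-fold.
Codon 7 AAG (Lys): third position 2-fold.
Codon 8 CGC (Arg): third position 4-fold.
Codon 9 GCU (Ala): third position 4-fold.
Four-fold degenerate third positions: 6.

6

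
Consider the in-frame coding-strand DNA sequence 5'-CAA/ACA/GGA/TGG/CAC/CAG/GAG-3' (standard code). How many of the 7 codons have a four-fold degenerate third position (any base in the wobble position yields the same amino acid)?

Codon 1 CAA (Gln): third position 2-fold.
Codon 2 ACA (Thr): third position 4-fold.
Codon 3 GGA (Gly): third position 4-fold.
Codon 4 TGG (Trp): third position 1-fold.
Codon 5 CAC (His): third position 2-fold.
Codon 6 CAG (Gln): third position 2-fold.
Codon 7 GAG (Glu): third position 2-fold.
Four-fold degenerate third positions: 2.

2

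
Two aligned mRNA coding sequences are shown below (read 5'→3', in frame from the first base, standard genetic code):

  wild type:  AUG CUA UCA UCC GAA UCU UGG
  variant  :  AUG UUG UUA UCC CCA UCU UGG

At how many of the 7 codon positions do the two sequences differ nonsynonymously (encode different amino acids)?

2

Codon 1: AUG Met / AUG Met — identical.
Codon 2: CUA Leu / UUG Leu — synonymous.
Codon 3: UCA Ser / UUA Leu — nonsynonymous.
Codon 4: UCC Ser / UCC Ser — identical.
Codon 5: GAA Glu / CCA Pro — nonsynonymous.
Codon 6: UCU Ser / UCU Ser — identical.
Codon 7: UGG Trp / UGG Trp — identical.
Nonsynonymous differences: 2.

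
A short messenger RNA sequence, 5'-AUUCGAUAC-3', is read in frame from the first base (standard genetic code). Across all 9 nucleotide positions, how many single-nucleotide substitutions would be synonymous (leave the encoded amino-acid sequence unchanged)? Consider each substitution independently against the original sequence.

7

Codon 1 (AUU, Ile): 2 synonymous substitutions.
Codon 2 (CGA, Arg): 4 synonymous substitutions.
Codon 3 (UAC, Tyr): 1 synonymous substitution.
Total: 2 + 4 + 1 = 7.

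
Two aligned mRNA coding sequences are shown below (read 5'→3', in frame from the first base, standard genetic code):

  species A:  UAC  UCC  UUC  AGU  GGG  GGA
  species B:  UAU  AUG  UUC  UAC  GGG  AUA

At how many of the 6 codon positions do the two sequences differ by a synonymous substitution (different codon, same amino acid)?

1

Codon 1: UAC Tyr / UAU Tyr — synonymous.
Codon 2: UCC Ser / AUG Met — nonsynonymous.
Codon 3: UUC Phe / UUC Phe — identical.
Codon 4: AGU Ser / UAC Tyr — nonsynonymous.
Codon 5: GGG Gly / GGG Gly — identical.
Codon 6: GGA Gly / AUA Ile — nonsynonymous.
Synonymous differences: 1.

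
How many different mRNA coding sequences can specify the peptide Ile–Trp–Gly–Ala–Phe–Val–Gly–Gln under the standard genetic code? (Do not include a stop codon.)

3072

Ile: 3 codons.
Trp: 1 codon.
Gly: 4 codons.
Ala: 4 codons.
Phe: 2 codons.
Val: 4 codons.
Gly: 4 codons.
Gln: 2 codons.
3 × 1 × 4 × 4 × 2 × 4 × 4 × 2 = 3072.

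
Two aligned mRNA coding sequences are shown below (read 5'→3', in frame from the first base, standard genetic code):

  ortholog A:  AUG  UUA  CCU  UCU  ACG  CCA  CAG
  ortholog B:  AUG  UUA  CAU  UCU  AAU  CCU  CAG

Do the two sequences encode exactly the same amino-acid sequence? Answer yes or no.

no

Codon 1: AUG Met / AUG Met — identical.
Codon 2: UUA Leu / UUA Leu — identical.
Codon 3: CCU Pro / CAU His — nonsynonymous.
Codon 4: UCU Ser / UCU Ser — identical.
Codon 5: ACG Thr / AAU Asn — nonsynonymous.
Codon 6: CCA Pro / CCU Pro — synonymous.
Codon 7: CAG Gln / CAG Gln — identical.
Nonsynonymous differences: 2 → different protein.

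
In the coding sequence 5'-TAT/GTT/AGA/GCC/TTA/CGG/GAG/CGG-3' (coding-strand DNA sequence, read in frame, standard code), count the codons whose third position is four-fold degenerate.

4

Codon 1 TAT (Tyr): third position 2-fold.
Codon 2 GTT (Val): third position 4-fold.
Codon 3 AGA (Arg): third position 2-fold.
Codon 4 GCC (Ala): third position 4-fold.
Codon 5 TTA (Leu): third position 2-fold.
Codon 6 CGG (Arg): third position 4-fold.
Codon 7 GAG (Glu): third position 2-fold.
Codon 8 CGG (Arg): third position 4-fold.
Four-fold degenerate third positions: 4.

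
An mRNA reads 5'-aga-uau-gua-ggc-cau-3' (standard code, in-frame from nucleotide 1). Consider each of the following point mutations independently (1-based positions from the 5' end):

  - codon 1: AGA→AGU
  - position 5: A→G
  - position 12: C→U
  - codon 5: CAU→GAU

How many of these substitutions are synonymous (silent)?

1

Codon 1: AGA (Arg) → AGU (Ser) — missense.
Codon 2: UAU (Tyr) → UGU (Cys) — missense.
Codon 4: GGC (Gly) → GGU (Gly) — synonymous.
Codon 5: CAU (His) → GAU (Asp) — missense.
Synonymous: 1 of 4.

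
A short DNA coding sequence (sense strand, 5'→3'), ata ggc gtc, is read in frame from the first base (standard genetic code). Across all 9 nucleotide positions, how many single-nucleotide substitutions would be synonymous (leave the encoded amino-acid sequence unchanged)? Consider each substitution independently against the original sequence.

Codon 1 (ATA, Ile): 2 synonymous substitutions.
Codon 2 (GGC, Gly): 3 synonymous substitutions.
Codon 3 (GTC, Val): 3 synonymous substitutions.
Total: 2 + 3 + 3 = 8.

8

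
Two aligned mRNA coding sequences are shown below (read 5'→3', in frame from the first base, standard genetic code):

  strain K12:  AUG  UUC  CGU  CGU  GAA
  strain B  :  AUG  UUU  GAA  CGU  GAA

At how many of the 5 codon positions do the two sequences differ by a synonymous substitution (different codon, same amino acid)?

1

Codon 1: AUG Met / AUG Met — identical.
Codon 2: UUC Phe / UUU Phe — synonymous.
Codon 3: CGU Arg / GAA Glu — nonsynonymous.
Codon 4: CGU Arg / CGU Arg — identical.
Codon 5: GAA Glu / GAA Glu — identical.
Synonymous differences: 1.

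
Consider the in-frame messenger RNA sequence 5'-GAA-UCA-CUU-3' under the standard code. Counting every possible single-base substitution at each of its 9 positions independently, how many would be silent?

7

Codon 1 (GAA, Glu): 1 synonymous substitution.
Codon 2 (UCA, Ser): 3 synonymous substitutions.
Codon 3 (CUU, Leu): 3 synonymous substitutions.
Total: 1 + 3 + 3 = 7.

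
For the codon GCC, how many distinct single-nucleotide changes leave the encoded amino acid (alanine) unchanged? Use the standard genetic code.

3

Position 1: none → 0 synonymous.
Position 2: none → 0 synonymous.
Position 3: GCU, GCA, GCG → 3 synonymous.
Total: 0 + 0 + 3 = 3.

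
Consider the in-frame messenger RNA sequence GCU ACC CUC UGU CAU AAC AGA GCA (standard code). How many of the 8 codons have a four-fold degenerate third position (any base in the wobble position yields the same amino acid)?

Codon 1 GCU (Ala): third position 4-fold.
Codon 2 ACC (Thr): third position 4-fold.
Codon 3 CUC (Leu): third position 4-fold.
Codon 4 UGU (Cys): third position 2-fold.
Codon 5 CAU (His): third position 2-fold.
Codon 6 AAC (Asn): third position 2-fold.
Codon 7 AGA (Arg): third position 2-fold.
Codon 8 GCA (Ala): third position 4-fold.
Four-fold degenerate third positions: 4.

4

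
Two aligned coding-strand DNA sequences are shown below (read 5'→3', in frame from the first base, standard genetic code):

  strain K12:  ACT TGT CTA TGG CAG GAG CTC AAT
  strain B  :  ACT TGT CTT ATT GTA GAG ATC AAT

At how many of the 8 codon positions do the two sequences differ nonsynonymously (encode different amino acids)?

3

Codon 1: ACT Thr / ACT Thr — identical.
Codon 2: TGT Cys / TGT Cys — identical.
Codon 3: CTA Leu / CTT Leu — synonymous.
Codon 4: TGG Trp / ATT Ile — nonsynonymous.
Codon 5: CAG Gln / GTA Val — nonsynonymous.
Codon 6: GAG Glu / GAG Glu — identical.
Codon 7: CTC Leu / ATC Ile — nonsynonymous.
Codon 8: AAT Asn / AAT Asn — identical.
Nonsynonymous differences: 3.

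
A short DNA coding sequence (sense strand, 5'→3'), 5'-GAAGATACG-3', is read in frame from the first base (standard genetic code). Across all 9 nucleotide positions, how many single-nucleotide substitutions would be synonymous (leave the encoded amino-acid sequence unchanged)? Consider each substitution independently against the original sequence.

Codon 1 (GAA, Glu): 1 synonymous substitution.
Codon 2 (GAT, Asp): 1 synonymous substitution.
Codon 3 (ACG, Thr): 3 synonymous substitutions.
Total: 1 + 1 + 3 = 5.

5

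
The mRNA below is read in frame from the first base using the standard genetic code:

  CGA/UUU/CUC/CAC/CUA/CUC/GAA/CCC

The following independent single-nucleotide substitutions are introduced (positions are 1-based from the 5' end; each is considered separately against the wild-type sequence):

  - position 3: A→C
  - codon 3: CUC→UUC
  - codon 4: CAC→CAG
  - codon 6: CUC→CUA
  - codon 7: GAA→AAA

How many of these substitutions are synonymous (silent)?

Codon 1: CGA (Arg) → CGC (Arg) — synonymous.
Codon 3: CUC (Leu) → UUC (Phe) — missense.
Codon 4: CAC (His) → CAG (Gln) — missense.
Codon 6: CUC (Leu) → CUA (Leu) — synonymous.
Codon 7: GAA (Glu) → AAA (Lys) — missense.
Synonymous: 2 of 5.

2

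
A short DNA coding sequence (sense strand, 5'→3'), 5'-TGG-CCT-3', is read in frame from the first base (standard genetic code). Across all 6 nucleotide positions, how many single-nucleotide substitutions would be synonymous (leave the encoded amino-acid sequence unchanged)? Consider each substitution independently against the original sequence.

Codon 1 (TGG, Trp): 0 synonymous substitutions.
Codon 2 (CCT, Pro): 3 synonymous substitutions.
Total: 0 + 3 = 3.

3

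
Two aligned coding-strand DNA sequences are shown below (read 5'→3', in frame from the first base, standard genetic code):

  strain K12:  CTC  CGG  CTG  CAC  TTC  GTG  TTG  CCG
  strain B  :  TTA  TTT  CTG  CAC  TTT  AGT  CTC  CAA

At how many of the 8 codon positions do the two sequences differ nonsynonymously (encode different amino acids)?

3

Codon 1: CTC Leu / TTA Leu — synonymous.
Codon 2: CGG Arg / TTT Phe — nonsynonymous.
Codon 3: CTG Leu / CTG Leu — identical.
Codon 4: CAC His / CAC His — identical.
Codon 5: TTC Phe / TTT Phe — synonymous.
Codon 6: GTG Val / AGT Ser — nonsynonymous.
Codon 7: TTG Leu / CTC Leu — synonymous.
Codon 8: CCG Pro / CAA Gln — nonsynonymous.
Nonsynonymous differences: 3.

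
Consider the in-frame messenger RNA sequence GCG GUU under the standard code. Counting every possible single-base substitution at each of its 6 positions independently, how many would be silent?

6

Codon 1 (GCG, Ala): 3 synonymous substitutions.
Codon 2 (GUU, Val): 3 synonymous substitutions.
Total: 3 + 3 = 6.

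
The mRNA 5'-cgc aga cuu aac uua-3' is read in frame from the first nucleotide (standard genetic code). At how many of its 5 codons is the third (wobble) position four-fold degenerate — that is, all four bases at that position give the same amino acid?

2

Codon 1 CGC (Arg): third position 4-fold.
Codon 2 AGA (Arg): third position 2-fold.
Codon 3 CUU (Leu): third position 4-fold.
Codon 4 AAC (Asn): third position 2-fold.
Codon 5 UUA (Leu): third position 2-fold.
Four-fold degenerate third positions: 2.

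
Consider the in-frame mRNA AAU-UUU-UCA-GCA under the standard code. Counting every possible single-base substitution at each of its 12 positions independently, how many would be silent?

Codon 1 (AAU, Asn): 1 synonymous substitution.
Codon 2 (UUU, Phe): 1 synonymous substitution.
Codon 3 (UCA, Ser): 3 synonymous substitutions.
Codon 4 (GCA, Ala): 3 synonymous substitutions.
Total: 1 + 1 + 3 + 3 = 8.

8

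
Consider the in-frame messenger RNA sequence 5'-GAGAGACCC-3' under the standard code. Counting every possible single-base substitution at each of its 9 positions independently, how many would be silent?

Codon 1 (GAG, Glu): 1 synonymous substitution.
Codon 2 (AGA, Arg): 2 synonymous substitutions.
Codon 3 (CCC, Pro): 3 synonymous substitutions.
Total: 1 + 2 + 3 = 6.

6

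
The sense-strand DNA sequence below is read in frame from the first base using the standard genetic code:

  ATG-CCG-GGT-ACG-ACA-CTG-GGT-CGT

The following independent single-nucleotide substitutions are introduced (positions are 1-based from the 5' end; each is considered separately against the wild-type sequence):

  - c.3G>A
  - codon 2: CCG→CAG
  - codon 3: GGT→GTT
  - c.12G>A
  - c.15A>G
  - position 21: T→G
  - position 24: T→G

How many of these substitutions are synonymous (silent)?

4

Codon 1: ATG (Met) → ATA (Ile) — missense.
Codon 2: CCG (Pro) → CAG (Gln) — missense.
Codon 3: GGT (Gly) → GTT (Val) — missense.
Codon 4: ACG (Thr) → ACA (Thr) — synonymous.
Codon 5: ACA (Thr) → ACG (Thr) — synonymous.
Codon 7: GGT (Gly) → GGG (Gly) — synonymous.
Codon 8: CGT (Arg) → CGG (Arg) — synonymous.
Synonymous: 4 of 7.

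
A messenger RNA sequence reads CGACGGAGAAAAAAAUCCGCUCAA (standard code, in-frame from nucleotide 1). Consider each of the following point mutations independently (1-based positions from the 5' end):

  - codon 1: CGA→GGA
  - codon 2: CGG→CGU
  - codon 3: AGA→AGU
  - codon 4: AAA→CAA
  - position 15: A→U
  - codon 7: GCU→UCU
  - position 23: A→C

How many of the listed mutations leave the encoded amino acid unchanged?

Codon 1: CGA (Arg) → GGA (Gly) — missense.
Codon 2: CGG (Arg) → CGU (Arg) — synonymous.
Codon 3: AGA (Arg) → AGU (Ser) — missense.
Codon 4: AAA (Lys) → CAA (Gln) — missense.
Codon 5: AAA (Lys) → AAU (Asn) — missense.
Codon 7: GCU (Ala) → UCU (Ser) — missense.
Codon 8: CAA (Gln) → CCA (Pro) — missense.
Synonymous: 1 of 7.

1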